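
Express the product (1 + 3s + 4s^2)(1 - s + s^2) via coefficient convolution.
Ascending coefficients: a = [1, 3, 4], b = [1, -1, 1]. c[0] = 1×1 = 1; c[1] = 1×-1 + 3×1 = 2; c[2] = 1×1 + 3×-1 + 4×1 = 2; c[3] = 3×1 + 4×-1 = -1; c[4] = 4×1 = 4. Result coefficients: [1, 2, 2, -1, 4] → 1 + 2s + 2s^2 - s^3 + 4s^4

1 + 2s + 2s^2 - s^3 + 4s^4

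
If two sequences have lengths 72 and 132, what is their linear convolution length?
Linear/full convolution length: m + n - 1 = 72 + 132 - 1 = 203

203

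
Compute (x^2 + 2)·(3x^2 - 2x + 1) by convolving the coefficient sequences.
Ascending coefficients: a = [2, 0, 1], b = [1, -2, 3]. c[0] = 2×1 = 2; c[1] = 2×-2 + 0×1 = -4; c[2] = 2×3 + 0×-2 + 1×1 = 7; c[3] = 0×3 + 1×-2 = -2; c[4] = 1×3 = 3. Result coefficients: [2, -4, 7, -2, 3] → 3x^4 - 2x^3 + 7x^2 - 4x + 2

3x^4 - 2x^3 + 7x^2 - 4x + 2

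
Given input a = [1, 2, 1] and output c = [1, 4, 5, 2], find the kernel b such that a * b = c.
Output length 4 = len(a) + len(b) - 1 ⇒ len(b) = 2. Solve b forward using b[k] = (c[k] - Σ_{i≥1} a[i]·b[k-i]) / a[0]: b[0] = c[0] / a[0] = 1 / 1 = 1; b[1] = (c[1] - 2×1) / a[0] = (4 - 2×1) / 1 = 2. So b = [1, 2]. Forward-check [1, 2, 1] * [1, 2]: c[0] = 1×1 = 1; c[1] = 1×2 + 2×1 = 4; c[2] = 2×2 + 1×1 = 5; c[3] = 1×2 = 2 → [1, 4, 5, 2] ✓

[1, 2]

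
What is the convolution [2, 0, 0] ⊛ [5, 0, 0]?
y[0] = 2×5 = 10; y[1] = 2×0 + 0×5 = 0; y[2] = 2×0 + 0×0 + 0×5 = 0; y[3] = 0×0 + 0×0 = 0; y[4] = 0×0 = 0

[10, 0, 0, 0, 0]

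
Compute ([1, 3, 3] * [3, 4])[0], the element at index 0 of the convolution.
Use y[k] = Σ_i a[i]·b[k-i] at k=0. y[0] = 1×3 = 3

3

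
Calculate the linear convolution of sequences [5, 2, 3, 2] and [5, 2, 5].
y[0] = 5×5 = 25; y[1] = 5×2 + 2×5 = 20; y[2] = 5×5 + 2×2 + 3×5 = 44; y[3] = 2×5 + 3×2 + 2×5 = 26; y[4] = 3×5 + 2×2 = 19; y[5] = 2×5 = 10

[25, 20, 44, 26, 19, 10]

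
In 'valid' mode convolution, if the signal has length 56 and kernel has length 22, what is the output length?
'Valid' mode counts only positions where the kernel fully overlaps the signal: m - n + 1 = 56 - 22 + 1 = 35

35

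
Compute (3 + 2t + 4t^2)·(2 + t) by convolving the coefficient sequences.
Ascending coefficients: a = [3, 2, 4], b = [2, 1]. c[0] = 3×2 = 6; c[1] = 3×1 + 2×2 = 7; c[2] = 2×1 + 4×2 = 10; c[3] = 4×1 = 4. Result coefficients: [6, 7, 10, 4] → 6 + 7t + 10t^2 + 4t^3

6 + 7t + 10t^2 + 4t^3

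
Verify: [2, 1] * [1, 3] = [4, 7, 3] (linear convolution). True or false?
Recompute linear convolution of [2, 1] and [1, 3]: y[0] = 2×1 = 2; y[1] = 2×3 + 1×1 = 7; y[2] = 1×3 = 3 → [2, 7, 3]. Compare to given [4, 7, 3]: they differ at index 0: given 4, correct 2, so answer: No

No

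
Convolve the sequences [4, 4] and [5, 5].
y[0] = 4×5 = 20; y[1] = 4×5 + 4×5 = 40; y[2] = 4×5 = 20

[20, 40, 20]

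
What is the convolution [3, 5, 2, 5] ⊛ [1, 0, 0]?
y[0] = 3×1 = 3; y[1] = 3×0 + 5×1 = 5; y[2] = 3×0 + 5×0 + 2×1 = 2; y[3] = 5×0 + 2×0 + 5×1 = 5; y[4] = 2×0 + 5×0 = 0; y[5] = 5×0 = 0

[3, 5, 2, 5, 0, 0]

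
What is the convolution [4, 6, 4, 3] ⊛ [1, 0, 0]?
y[0] = 4×1 = 4; y[1] = 4×0 + 6×1 = 6; y[2] = 4×0 + 6×0 + 4×1 = 4; y[3] = 6×0 + 4×0 + 3×1 = 3; y[4] = 4×0 + 3×0 = 0; y[5] = 3×0 = 0

[4, 6, 4, 3, 0, 0]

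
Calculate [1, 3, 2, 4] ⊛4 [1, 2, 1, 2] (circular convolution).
Use y[k] = Σ_j x[j]·h[(k-j) mod 4]. y[0] = 1×1 + 3×2 + 2×1 + 4×2 = 17; y[1] = 1×2 + 3×1 + 2×2 + 4×1 = 13; y[2] = 1×1 + 3×2 + 2×1 + 4×2 = 17; y[3] = 1×2 + 3×1 + 2×2 + 4×1 = 13. Result: [17, 13, 17, 13]

[17, 13, 17, 13]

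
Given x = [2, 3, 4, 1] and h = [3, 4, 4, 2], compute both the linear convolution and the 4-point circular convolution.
Linear: y_lin[0] = 2×3 = 6; y_lin[1] = 2×4 + 3×3 = 17; y_lin[2] = 2×4 + 3×4 + 4×3 = 32; y_lin[3] = 2×2 + 3×4 + 4×4 + 1×3 = 35; y_lin[4] = 3×2 + 4×4 + 1×4 = 26; y_lin[5] = 4×2 + 1×4 = 12; y_lin[6] = 1×2 = 2 → [6, 17, 32, 35, 26, 12, 2]. Circular (length 4): y[0] = 2×3 + 3×2 + 4×4 + 1×4 = 32; y[1] = 2×4 + 3×3 + 4×2 + 1×4 = 29; y[2] = 2×4 + 3×4 + 4×3 + 1×2 = 34; y[3] = 2×2 + 3×4 + 4×4 + 1×3 = 35 → [32, 29, 34, 35]

Linear: [6, 17, 32, 35, 26, 12, 2], Circular: [32, 29, 34, 35]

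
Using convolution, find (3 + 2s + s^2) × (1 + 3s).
Ascending coefficients: a = [3, 2, 1], b = [1, 3]. c[0] = 3×1 = 3; c[1] = 3×3 + 2×1 = 11; c[2] = 2×3 + 1×1 = 7; c[3] = 1×3 = 3. Result coefficients: [3, 11, 7, 3] → 3 + 11s + 7s^2 + 3s^3

3 + 11s + 7s^2 + 3s^3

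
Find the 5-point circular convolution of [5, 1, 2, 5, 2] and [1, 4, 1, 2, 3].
Use y[k] = Σ_j s[j]·t[(k-j) mod 5]. y[0] = 5×1 + 1×3 + 2×2 + 5×1 + 2×4 = 25; y[1] = 5×4 + 1×1 + 2×3 + 5×2 + 2×1 = 39; y[2] = 5×1 + 1×4 + 2×1 + 5×3 + 2×2 = 30; y[3] = 5×2 + 1×1 + 2×4 + 5×1 + 2×3 = 30; y[4] = 5×3 + 1×2 + 2×1 + 5×4 + 2×1 = 41. Result: [25, 39, 30, 30, 41]

[25, 39, 30, 30, 41]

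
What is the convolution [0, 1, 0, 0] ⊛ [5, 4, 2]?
y[0] = 0×5 = 0; y[1] = 0×4 + 1×5 = 5; y[2] = 0×2 + 1×4 + 0×5 = 4; y[3] = 1×2 + 0×4 + 0×5 = 2; y[4] = 0×2 + 0×4 = 0; y[5] = 0×2 = 0

[0, 5, 4, 2, 0, 0]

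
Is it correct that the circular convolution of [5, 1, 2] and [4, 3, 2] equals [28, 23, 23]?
Recompute circular convolution of [5, 1, 2] and [4, 3, 2]: y[0] = 5×4 + 1×2 + 2×3 = 28; y[1] = 5×3 + 1×4 + 2×2 = 23; y[2] = 5×2 + 1×3 + 2×4 = 21 → [28, 23, 21]. Compare to given [28, 23, 23]: they differ at index 2: given 23, correct 21, so answer: No

No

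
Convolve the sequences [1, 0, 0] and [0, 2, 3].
y[0] = 1×0 = 0; y[1] = 1×2 + 0×0 = 2; y[2] = 1×3 + 0×2 + 0×0 = 3; y[3] = 0×3 + 0×2 = 0; y[4] = 0×3 = 0

[0, 2, 3, 0, 0]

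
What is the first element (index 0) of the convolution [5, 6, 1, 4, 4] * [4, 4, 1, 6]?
Use y[k] = Σ_i a[i]·b[k-i] at k=0. y[0] = 5×4 = 20

20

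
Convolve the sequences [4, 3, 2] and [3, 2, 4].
y[0] = 4×3 = 12; y[1] = 4×2 + 3×3 = 17; y[2] = 4×4 + 3×2 + 2×3 = 28; y[3] = 3×4 + 2×2 = 16; y[4] = 2×4 = 8

[12, 17, 28, 16, 8]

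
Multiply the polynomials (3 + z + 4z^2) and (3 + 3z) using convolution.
Ascending coefficients: a = [3, 1, 4], b = [3, 3]. c[0] = 3×3 = 9; c[1] = 3×3 + 1×3 = 12; c[2] = 1×3 + 4×3 = 15; c[3] = 4×3 = 12. Result coefficients: [9, 12, 15, 12] → 9 + 12z + 15z^2 + 12z^3

9 + 12z + 15z^2 + 12z^3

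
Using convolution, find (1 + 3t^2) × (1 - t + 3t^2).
Ascending coefficients: a = [1, 0, 3], b = [1, -1, 3]. c[0] = 1×1 = 1; c[1] = 1×-1 + 0×1 = -1; c[2] = 1×3 + 0×-1 + 3×1 = 6; c[3] = 0×3 + 3×-1 = -3; c[4] = 3×3 = 9. Result coefficients: [1, -1, 6, -3, 9] → 1 - t + 6t^2 - 3t^3 + 9t^4

1 - t + 6t^2 - 3t^3 + 9t^4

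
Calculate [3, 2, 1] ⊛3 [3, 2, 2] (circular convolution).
Use y[k] = Σ_j u[j]·v[(k-j) mod 3]. y[0] = 3×3 + 2×2 + 1×2 = 15; y[1] = 3×2 + 2×3 + 1×2 = 14; y[2] = 3×2 + 2×2 + 1×3 = 13. Result: [15, 14, 13]

[15, 14, 13]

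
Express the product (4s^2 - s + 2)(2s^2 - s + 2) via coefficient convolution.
Ascending coefficients: a = [2, -1, 4], b = [2, -1, 2]. c[0] = 2×2 = 4; c[1] = 2×-1 + -1×2 = -4; c[2] = 2×2 + -1×-1 + 4×2 = 13; c[3] = -1×2 + 4×-1 = -6; c[4] = 4×2 = 8. Result coefficients: [4, -4, 13, -6, 8] → 8s^4 - 6s^3 + 13s^2 - 4s + 4

8s^4 - 6s^3 + 13s^2 - 4s + 4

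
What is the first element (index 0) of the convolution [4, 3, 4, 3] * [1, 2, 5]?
Use y[k] = Σ_i a[i]·b[k-i] at k=0. y[0] = 4×1 = 4

4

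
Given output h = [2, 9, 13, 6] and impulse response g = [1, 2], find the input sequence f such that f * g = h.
Deconvolve h=[2, 9, 13, 6] by g=[1, 2]. Since g[0]=1, solve forward: f[0] = h[0] / 1 = 2; f[1] = (h[1] - 2×2) / 1 = 5; f[2] = (h[2] - 5×2) / 1 = 3. So f = [2, 5, 3]. Check by forward convolution: h[0] = 2×1 = 2; h[1] = 2×2 + 5×1 = 9; h[2] = 5×2 + 3×1 = 13; h[3] = 3×2 = 6

[2, 5, 3]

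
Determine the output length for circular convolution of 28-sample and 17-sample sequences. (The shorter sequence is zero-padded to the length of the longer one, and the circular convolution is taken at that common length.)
Circular convolution (zero-padding the shorter input) has length max(m, n) = max(28, 17) = 28

28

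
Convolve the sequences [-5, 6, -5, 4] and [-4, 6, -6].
y[0] = -5×-4 = 20; y[1] = -5×6 + 6×-4 = -54; y[2] = -5×-6 + 6×6 + -5×-4 = 86; y[3] = 6×-6 + -5×6 + 4×-4 = -82; y[4] = -5×-6 + 4×6 = 54; y[5] = 4×-6 = -24

[20, -54, 86, -82, 54, -24]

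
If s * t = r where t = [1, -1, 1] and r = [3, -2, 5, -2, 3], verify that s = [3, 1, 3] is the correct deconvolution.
Forward-compute [3, 1, 3] * [1, -1, 1]: r[0] = 3×1 = 3; r[1] = 3×-1 + 1×1 = -2; r[2] = 3×1 + 1×-1 + 3×1 = 5; r[3] = 1×1 + 3×-1 = -2; r[4] = 3×1 = 3 → [3, -2, 5, -2, 3]. Matches given r = [3, -2, 5, -2, 3], so verified.

Verified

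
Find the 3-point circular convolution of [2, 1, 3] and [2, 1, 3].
Use y[k] = Σ_j u[j]·v[(k-j) mod 3]. y[0] = 2×2 + 1×3 + 3×1 = 10; y[1] = 2×1 + 1×2 + 3×3 = 13; y[2] = 2×3 + 1×1 + 3×2 = 13. Result: [10, 13, 13]

[10, 13, 13]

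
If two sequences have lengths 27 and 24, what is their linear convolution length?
Linear/full convolution length: m + n - 1 = 27 + 24 - 1 = 50

50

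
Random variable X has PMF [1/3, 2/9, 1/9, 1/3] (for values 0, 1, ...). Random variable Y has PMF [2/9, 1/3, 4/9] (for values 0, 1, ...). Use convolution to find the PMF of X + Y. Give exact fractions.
P(X+Y=k) = Σ_i P(X=i)·P(Y=k-i) — a convolution of [1/3, 2/9, 1/9, 1/3] and [2/9, 1/3, 4/9]. P(X+Y=0) = (1/3)×(2/9) = 2/27; P(X+Y=1) = (1/3)×(1/3) + (2/9)×(2/9) = 1/9 + 4/81 = 13/81; P(X+Y=2) = (1/3)×(4/9) + (2/9)×(1/3) + (1/9)×(2/9) = 4/27 + 2/27 + 2/81 = 20/81; P(X+Y=3) = (2/9)×(4/9) + (1/9)×(1/3) + (1/3)×(2/9) = 8/81 + 1/27 + 2/27 = 17/81; P(X+Y=4) = (1/9)×(4/9) + (1/3)×(1/3) = 4/81 + 1/9 = 13/81; P(X+Y=5) = (1/3)×(4/9) = 4/27. PMF: [2/27, 13/81, 20/81, 17/81, 13/81, 4/27] (sums to 1 ✓)

[2/27, 13/81, 20/81, 17/81, 13/81, 4/27]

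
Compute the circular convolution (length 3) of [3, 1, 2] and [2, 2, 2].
Use y[k] = Σ_j a[j]·b[(k-j) mod 3]. y[0] = 3×2 + 1×2 + 2×2 = 12; y[1] = 3×2 + 1×2 + 2×2 = 12; y[2] = 3×2 + 1×2 + 2×2 = 12. Result: [12, 12, 12]

[12, 12, 12]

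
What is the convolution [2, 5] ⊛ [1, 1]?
y[0] = 2×1 = 2; y[1] = 2×1 + 5×1 = 7; y[2] = 5×1 = 5

[2, 7, 5]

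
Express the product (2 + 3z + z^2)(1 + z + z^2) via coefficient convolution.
Ascending coefficients: a = [2, 3, 1], b = [1, 1, 1]. c[0] = 2×1 = 2; c[1] = 2×1 + 3×1 = 5; c[2] = 2×1 + 3×1 + 1×1 = 6; c[3] = 3×1 + 1×1 = 4; c[4] = 1×1 = 1. Result coefficients: [2, 5, 6, 4, 1] → 2 + 5z + 6z^2 + 4z^3 + z^4

2 + 5z + 6z^2 + 4z^3 + z^4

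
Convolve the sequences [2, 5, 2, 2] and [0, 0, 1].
y[0] = 2×0 = 0; y[1] = 2×0 + 5×0 = 0; y[2] = 2×1 + 5×0 + 2×0 = 2; y[3] = 5×1 + 2×0 + 2×0 = 5; y[4] = 2×1 + 2×0 = 2; y[5] = 2×1 = 2

[0, 0, 2, 5, 2, 2]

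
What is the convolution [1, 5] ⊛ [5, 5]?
y[0] = 1×5 = 5; y[1] = 1×5 + 5×5 = 30; y[2] = 5×5 = 25

[5, 30, 25]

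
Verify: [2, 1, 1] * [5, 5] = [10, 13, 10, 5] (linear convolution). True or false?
Recompute linear convolution of [2, 1, 1] and [5, 5]: y[0] = 2×5 = 10; y[1] = 2×5 + 1×5 = 15; y[2] = 1×5 + 1×5 = 10; y[3] = 1×5 = 5 → [10, 15, 10, 5]. Compare to given [10, 13, 10, 5]: they differ at index 1: given 13, correct 15, so answer: No

No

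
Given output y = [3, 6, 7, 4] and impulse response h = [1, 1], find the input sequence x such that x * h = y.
Deconvolve y=[3, 6, 7, 4] by h=[1, 1]. Since h[0]=1, solve forward: x[0] = y[0] / 1 = 3; x[1] = (y[1] - 3×1) / 1 = 3; x[2] = (y[2] - 3×1) / 1 = 4. So x = [3, 3, 4]. Check by forward convolution: y[0] = 3×1 = 3; y[1] = 3×1 + 3×1 = 6; y[2] = 3×1 + 4×1 = 7; y[3] = 4×1 = 4

[3, 3, 4]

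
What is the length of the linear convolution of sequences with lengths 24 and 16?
Linear/full convolution length: m + n - 1 = 24 + 16 - 1 = 39

39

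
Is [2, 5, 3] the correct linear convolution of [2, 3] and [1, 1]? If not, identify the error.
Recompute linear convolution of [2, 3] and [1, 1]: y[0] = 2×1 = 2; y[1] = 2×1 + 3×1 = 5; y[2] = 3×1 = 3 → [2, 5, 3]. Given [2, 5, 3] matches, so answer: Yes

Yes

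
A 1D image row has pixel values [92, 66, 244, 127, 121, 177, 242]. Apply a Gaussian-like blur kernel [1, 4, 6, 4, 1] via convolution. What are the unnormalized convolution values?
Convolve image row [92, 66, 244, 127, 121, 177, 242] with kernel [1, 4, 6, 4, 1]: y[0] = 92×1 = 92; y[1] = 92×4 + 66×1 = 434; y[2] = 92×6 + 66×4 + 244×1 = 1060; y[3] = 92×4 + 66×6 + 244×4 + 127×1 = 1867; y[4] = 92×1 + 66×4 + 244×6 + 127×4 + 121×1 = 2449; y[5] = 66×1 + 244×4 + 127×6 + 121×4 + 177×1 = 2465; y[6] = 244×1 + 127×4 + 121×6 + 177×4 + 242×1 = 2428; y[7] = 127×1 + 121×4 + 177×6 + 242×4 = 2641; y[8] = 121×1 + 177×4 + 242×6 = 2281; y[9] = 177×1 + 242×4 = 1145; y[10] = 242×1 = 242 → [92, 434, 1060, 1867, 2449, 2465, 2428, 2641, 2281, 1145, 242]. Normalization factor = sum(kernel) = 16.

[92, 434, 1060, 1867, 2449, 2465, 2428, 2641, 2281, 1145, 242]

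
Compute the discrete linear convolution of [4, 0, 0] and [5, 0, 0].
y[0] = 4×5 = 20; y[1] = 4×0 + 0×5 = 0; y[2] = 4×0 + 0×0 + 0×5 = 0; y[3] = 0×0 + 0×0 = 0; y[4] = 0×0 = 0

[20, 0, 0, 0, 0]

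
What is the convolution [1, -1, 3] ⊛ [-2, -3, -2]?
y[0] = 1×-2 = -2; y[1] = 1×-3 + -1×-2 = -1; y[2] = 1×-2 + -1×-3 + 3×-2 = -5; y[3] = -1×-2 + 3×-3 = -7; y[4] = 3×-2 = -6

[-2, -1, -5, -7, -6]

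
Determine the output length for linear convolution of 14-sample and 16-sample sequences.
Linear/full convolution length: m + n - 1 = 14 + 16 - 1 = 29

29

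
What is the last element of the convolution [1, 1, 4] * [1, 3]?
Use y[k] = Σ_i a[i]·b[k-i] at k=3. y[3] = 4×3 = 12

12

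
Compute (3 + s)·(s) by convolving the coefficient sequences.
Ascending coefficients: a = [3, 1], b = [0, 1]. c[0] = 3×0 = 0; c[1] = 3×1 + 1×0 = 3; c[2] = 1×1 = 1. Result coefficients: [0, 3, 1] → 3s + s^2

3s + s^2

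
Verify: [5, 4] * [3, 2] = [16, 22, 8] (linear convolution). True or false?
Recompute linear convolution of [5, 4] and [3, 2]: y[0] = 5×3 = 15; y[1] = 5×2 + 4×3 = 22; y[2] = 4×2 = 8 → [15, 22, 8]. Compare to given [16, 22, 8]: they differ at index 0: given 16, correct 15, so answer: No

No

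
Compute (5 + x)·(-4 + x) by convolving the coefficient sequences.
Ascending coefficients: a = [5, 1], b = [-4, 1]. c[0] = 5×-4 = -20; c[1] = 5×1 + 1×-4 = 1; c[2] = 1×1 = 1. Result coefficients: [-20, 1, 1] → -20 + x + x^2

-20 + x + x^2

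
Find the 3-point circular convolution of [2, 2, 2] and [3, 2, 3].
Use y[k] = Σ_j s[j]·t[(k-j) mod 3]. y[0] = 2×3 + 2×3 + 2×2 = 16; y[1] = 2×2 + 2×3 + 2×3 = 16; y[2] = 2×3 + 2×2 + 2×3 = 16. Result: [16, 16, 16]

[16, 16, 16]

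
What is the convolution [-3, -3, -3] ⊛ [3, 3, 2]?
y[0] = -3×3 = -9; y[1] = -3×3 + -3×3 = -18; y[2] = -3×2 + -3×3 + -3×3 = -24; y[3] = -3×2 + -3×3 = -15; y[4] = -3×2 = -6

[-9, -18, -24, -15, -6]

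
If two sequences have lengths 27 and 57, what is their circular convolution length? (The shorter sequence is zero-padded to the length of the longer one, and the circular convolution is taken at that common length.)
Circular convolution (zero-padding the shorter input) has length max(m, n) = max(27, 57) = 57

57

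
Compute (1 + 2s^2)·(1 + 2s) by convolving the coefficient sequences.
Ascending coefficients: a = [1, 0, 2], b = [1, 2]. c[0] = 1×1 = 1; c[1] = 1×2 + 0×1 = 2; c[2] = 0×2 + 2×1 = 2; c[3] = 2×2 = 4. Result coefficients: [1, 2, 2, 4] → 1 + 2s + 2s^2 + 4s^3

1 + 2s + 2s^2 + 4s^3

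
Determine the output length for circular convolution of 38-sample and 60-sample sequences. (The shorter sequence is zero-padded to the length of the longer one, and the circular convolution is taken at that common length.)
Circular convolution (zero-padding the shorter input) has length max(m, n) = max(38, 60) = 60

60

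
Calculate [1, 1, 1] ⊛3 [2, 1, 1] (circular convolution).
Use y[k] = Σ_j f[j]·g[(k-j) mod 3]. y[0] = 1×2 + 1×1 + 1×1 = 4; y[1] = 1×1 + 1×2 + 1×1 = 4; y[2] = 1×1 + 1×1 + 1×2 = 4. Result: [4, 4, 4]

[4, 4, 4]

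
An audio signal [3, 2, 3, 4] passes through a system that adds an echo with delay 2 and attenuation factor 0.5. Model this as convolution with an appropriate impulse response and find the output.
Direct-path + delayed-attenuated-path model → impulse response h = [1, 0, 0.5] (1 at lag 0, 0.5 at lag 2). Output y[n] = x[n] + 0.5·x[n - 2] (with x[n] = 0 outside 0..3): y[0] = 3 + 0.5×0 = 3; y[1] = 2 + 0.5×0 = 2; y[2] = 3 + 0.5×3 = 4.5; y[3] = 4 + 0.5×2 = 5.0; y[4] = 0 + 0.5×3 = 1.5; y[5] = 0 + 0.5×4 = 2.0. So y = [3, 2, 4.5, 5.0, 1.5, 2.0]

[3, 2, 4.5, 5.0, 1.5, 2.0]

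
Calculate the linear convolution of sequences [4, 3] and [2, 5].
y[0] = 4×2 = 8; y[1] = 4×5 + 3×2 = 26; y[2] = 3×5 = 15

[8, 26, 15]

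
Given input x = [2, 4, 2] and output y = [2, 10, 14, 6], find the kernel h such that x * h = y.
Output length 4 = len(x) + len(h) - 1 ⇒ len(h) = 2. Solve h forward using h[k] = (y[k] - Σ_{i≥1} x[i]·h[k-i]) / x[0]: h[0] = y[0] / x[0] = 2 / 2 = 1; h[1] = (y[1] - 4×1) / x[0] = (10 - 4×1) / 2 = 3. So h = [1, 3]. Forward-check [2, 4, 2] * [1, 3]: y[0] = 2×1 = 2; y[1] = 2×3 + 4×1 = 10; y[2] = 4×3 + 2×1 = 14; y[3] = 2×3 = 6 → [2, 10, 14, 6] ✓

[1, 3]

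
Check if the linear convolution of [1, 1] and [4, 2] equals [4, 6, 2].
Recompute linear convolution of [1, 1] and [4, 2]: y[0] = 1×4 = 4; y[1] = 1×2 + 1×4 = 6; y[2] = 1×2 = 2 → [4, 6, 2]. Given [4, 6, 2] matches, so answer: Yes

Yes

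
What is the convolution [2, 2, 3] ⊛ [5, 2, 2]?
y[0] = 2×5 = 10; y[1] = 2×2 + 2×5 = 14; y[2] = 2×2 + 2×2 + 3×5 = 23; y[3] = 2×2 + 3×2 = 10; y[4] = 3×2 = 6

[10, 14, 23, 10, 6]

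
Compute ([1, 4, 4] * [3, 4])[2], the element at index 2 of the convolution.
Use y[k] = Σ_i a[i]·b[k-i] at k=2. y[2] = 4×4 + 4×3 = 28

28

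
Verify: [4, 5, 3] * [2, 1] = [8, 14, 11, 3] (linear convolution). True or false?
Recompute linear convolution of [4, 5, 3] and [2, 1]: y[0] = 4×2 = 8; y[1] = 4×1 + 5×2 = 14; y[2] = 5×1 + 3×2 = 11; y[3] = 3×1 = 3 → [8, 14, 11, 3]. Given [8, 14, 11, 3] matches, so answer: Yes

Yes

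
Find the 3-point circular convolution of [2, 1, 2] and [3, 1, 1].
Use y[k] = Σ_j u[j]·v[(k-j) mod 3]. y[0] = 2×3 + 1×1 + 2×1 = 9; y[1] = 2×1 + 1×3 + 2×1 = 7; y[2] = 2×1 + 1×1 + 2×3 = 9. Result: [9, 7, 9]

[9, 7, 9]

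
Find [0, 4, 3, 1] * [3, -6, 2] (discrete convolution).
y[0] = 0×3 = 0; y[1] = 0×-6 + 4×3 = 12; y[2] = 0×2 + 4×-6 + 3×3 = -15; y[3] = 4×2 + 3×-6 + 1×3 = -7; y[4] = 3×2 + 1×-6 = 0; y[5] = 1×2 = 2

[0, 12, -15, -7, 0, 2]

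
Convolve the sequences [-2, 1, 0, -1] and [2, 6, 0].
y[0] = -2×2 = -4; y[1] = -2×6 + 1×2 = -10; y[2] = -2×0 + 1×6 + 0×2 = 6; y[3] = 1×0 + 0×6 + -1×2 = -2; y[4] = 0×0 + -1×6 = -6; y[5] = -1×0 = 0

[-4, -10, 6, -2, -6, 0]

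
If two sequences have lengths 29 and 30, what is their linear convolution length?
Linear/full convolution length: m + n - 1 = 29 + 30 - 1 = 58

58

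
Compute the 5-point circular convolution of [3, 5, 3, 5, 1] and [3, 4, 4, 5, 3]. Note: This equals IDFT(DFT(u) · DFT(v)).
Either evaluate y[k] = Σ_j u[j]·v[(k-j) mod 5] directly, or use IDFT(DFT(u) · DFT(v)). y[0] = 3×3 + 5×3 + 3×5 + 5×4 + 1×4 = 63; y[1] = 3×4 + 5×3 + 3×3 + 5×5 + 1×4 = 65; y[2] = 3×4 + 5×4 + 3×3 + 5×3 + 1×5 = 61; y[3] = 3×5 + 5×4 + 3×4 + 5×3 + 1×3 = 65; y[4] = 3×3 + 5×5 + 3×4 + 5×4 + 1×3 = 69. Result: [63, 65, 61, 65, 69]

[63, 65, 61, 65, 69]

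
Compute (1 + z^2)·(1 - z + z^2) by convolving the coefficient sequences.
Ascending coefficients: a = [1, 0, 1], b = [1, -1, 1]. c[0] = 1×1 = 1; c[1] = 1×-1 + 0×1 = -1; c[2] = 1×1 + 0×-1 + 1×1 = 2; c[3] = 0×1 + 1×-1 = -1; c[4] = 1×1 = 1. Result coefficients: [1, -1, 2, -1, 1] → 1 - z + 2z^2 - z^3 + z^4

1 - z + 2z^2 - z^3 + z^4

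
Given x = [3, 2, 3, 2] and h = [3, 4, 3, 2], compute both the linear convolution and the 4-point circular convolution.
Linear: y_lin[0] = 3×3 = 9; y_lin[1] = 3×4 + 2×3 = 18; y_lin[2] = 3×3 + 2×4 + 3×3 = 26; y_lin[3] = 3×2 + 2×3 + 3×4 + 2×3 = 30; y_lin[4] = 2×2 + 3×3 + 2×4 = 21; y_lin[5] = 3×2 + 2×3 = 12; y_lin[6] = 2×2 = 4 → [9, 18, 26, 30, 21, 12, 4]. Circular (length 4): y[0] = 3×3 + 2×2 + 3×3 + 2×4 = 30; y[1] = 3×4 + 2×3 + 3×2 + 2×3 = 30; y[2] = 3×3 + 2×4 + 3×3 + 2×2 = 30; y[3] = 3×2 + 2×3 + 3×4 + 2×3 = 30 → [30, 30, 30, 30]

Linear: [9, 18, 26, 30, 21, 12, 4], Circular: [30, 30, 30, 30]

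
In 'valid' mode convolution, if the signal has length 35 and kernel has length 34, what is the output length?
'Valid' mode counts only positions where the kernel fully overlaps the signal: m - n + 1 = 35 - 34 + 1 = 2

2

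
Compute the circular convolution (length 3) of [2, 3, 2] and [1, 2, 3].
Use y[k] = Σ_j a[j]·b[(k-j) mod 3]. y[0] = 2×1 + 3×3 + 2×2 = 15; y[1] = 2×2 + 3×1 + 2×3 = 13; y[2] = 2×3 + 3×2 + 2×1 = 14. Result: [15, 13, 14]

[15, 13, 14]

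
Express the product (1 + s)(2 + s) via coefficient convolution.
Ascending coefficients: a = [1, 1], b = [2, 1]. c[0] = 1×2 = 2; c[1] = 1×1 + 1×2 = 3; c[2] = 1×1 = 1. Result coefficients: [2, 3, 1] → 2 + 3s + s^2

2 + 3s + s^2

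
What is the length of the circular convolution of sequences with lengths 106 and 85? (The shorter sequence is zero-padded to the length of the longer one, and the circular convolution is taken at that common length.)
Circular convolution (zero-padding the shorter input) has length max(m, n) = max(106, 85) = 106

106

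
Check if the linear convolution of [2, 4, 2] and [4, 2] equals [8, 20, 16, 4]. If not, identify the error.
Recompute linear convolution of [2, 4, 2] and [4, 2]: y[0] = 2×4 = 8; y[1] = 2×2 + 4×4 = 20; y[2] = 4×2 + 2×4 = 16; y[3] = 2×2 = 4 → [8, 20, 16, 4]. Given [8, 20, 16, 4] matches, so answer: Yes

Yes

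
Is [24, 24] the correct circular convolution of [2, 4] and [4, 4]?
Recompute circular convolution of [2, 4] and [4, 4]: y[0] = 2×4 + 4×4 = 24; y[1] = 2×4 + 4×4 = 24 → [24, 24]. Given [24, 24] matches, so answer: Yes

Yes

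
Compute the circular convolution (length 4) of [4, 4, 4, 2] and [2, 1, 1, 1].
Use y[k] = Σ_j a[j]·b[(k-j) mod 4]. y[0] = 4×2 + 4×1 + 4×1 + 2×1 = 18; y[1] = 4×1 + 4×2 + 4×1 + 2×1 = 18; y[2] = 4×1 + 4×1 + 4×2 + 2×1 = 18; y[3] = 4×1 + 4×1 + 4×1 + 2×2 = 16. Result: [18, 18, 18, 16]

[18, 18, 18, 16]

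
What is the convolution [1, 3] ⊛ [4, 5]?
y[0] = 1×4 = 4; y[1] = 1×5 + 3×4 = 17; y[2] = 3×5 = 15

[4, 17, 15]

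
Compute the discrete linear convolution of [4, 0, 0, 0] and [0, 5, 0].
y[0] = 4×0 = 0; y[1] = 4×5 + 0×0 = 20; y[2] = 4×0 + 0×5 + 0×0 = 0; y[3] = 0×0 + 0×5 + 0×0 = 0; y[4] = 0×0 + 0×5 = 0; y[5] = 0×0 = 0

[0, 20, 0, 0, 0, 0]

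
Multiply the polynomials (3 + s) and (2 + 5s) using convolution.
Ascending coefficients: a = [3, 1], b = [2, 5]. c[0] = 3×2 = 6; c[1] = 3×5 + 1×2 = 17; c[2] = 1×5 = 5. Result coefficients: [6, 17, 5] → 6 + 17s + 5s^2

6 + 17s + 5s^2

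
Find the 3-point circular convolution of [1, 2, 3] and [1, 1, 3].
Use y[k] = Σ_j u[j]·v[(k-j) mod 3]. y[0] = 1×1 + 2×3 + 3×1 = 10; y[1] = 1×1 + 2×1 + 3×3 = 12; y[2] = 1×3 + 2×1 + 3×1 = 8. Result: [10, 12, 8]

[10, 12, 8]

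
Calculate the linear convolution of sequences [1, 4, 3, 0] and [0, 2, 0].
y[0] = 1×0 = 0; y[1] = 1×2 + 4×0 = 2; y[2] = 1×0 + 4×2 + 3×0 = 8; y[3] = 4×0 + 3×2 + 0×0 = 6; y[4] = 3×0 + 0×2 = 0; y[5] = 0×0 = 0

[0, 2, 8, 6, 0, 0]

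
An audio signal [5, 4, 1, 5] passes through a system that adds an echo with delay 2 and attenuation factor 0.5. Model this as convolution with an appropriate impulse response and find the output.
Direct-path + delayed-attenuated-path model → impulse response h = [1, 0, 0.5] (1 at lag 0, 0.5 at lag 2). Output y[n] = x[n] + 0.5·x[n - 2] (with x[n] = 0 outside 0..3): y[0] = 5 + 0.5×0 = 5; y[1] = 4 + 0.5×0 = 4; y[2] = 1 + 0.5×5 = 3.5; y[3] = 5 + 0.5×4 = 7.0; y[4] = 0 + 0.5×1 = 0.5; y[5] = 0 + 0.5×5 = 2.5. So y = [5, 4, 3.5, 7.0, 0.5, 2.5]

[5, 4, 3.5, 7.0, 0.5, 2.5]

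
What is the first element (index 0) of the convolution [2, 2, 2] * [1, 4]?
Use y[k] = Σ_i a[i]·b[k-i] at k=0. y[0] = 2×1 = 2

2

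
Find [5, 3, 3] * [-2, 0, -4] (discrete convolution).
y[0] = 5×-2 = -10; y[1] = 5×0 + 3×-2 = -6; y[2] = 5×-4 + 3×0 + 3×-2 = -26; y[3] = 3×-4 + 3×0 = -12; y[4] = 3×-4 = -12

[-10, -6, -26, -12, -12]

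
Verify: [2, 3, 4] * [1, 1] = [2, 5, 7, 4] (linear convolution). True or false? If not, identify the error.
Recompute linear convolution of [2, 3, 4] and [1, 1]: y[0] = 2×1 = 2; y[1] = 2×1 + 3×1 = 5; y[2] = 3×1 + 4×1 = 7; y[3] = 4×1 = 4 → [2, 5, 7, 4]. Given [2, 5, 7, 4] matches, so answer: Yes

Yes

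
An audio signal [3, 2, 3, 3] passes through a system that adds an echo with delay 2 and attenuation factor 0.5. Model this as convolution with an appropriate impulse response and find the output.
Direct-path + delayed-attenuated-path model → impulse response h = [1, 0, 0.5] (1 at lag 0, 0.5 at lag 2). Output y[n] = x[n] + 0.5·x[n - 2] (with x[n] = 0 outside 0..3): y[0] = 3 + 0.5×0 = 3; y[1] = 2 + 0.5×0 = 2; y[2] = 3 + 0.5×3 = 4.5; y[3] = 3 + 0.5×2 = 4.0; y[4] = 0 + 0.5×3 = 1.5; y[5] = 0 + 0.5×3 = 1.5. So y = [3, 2, 4.5, 4.0, 1.5, 1.5]

[3, 2, 4.5, 4.0, 1.5, 1.5]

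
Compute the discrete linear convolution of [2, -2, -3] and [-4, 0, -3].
y[0] = 2×-4 = -8; y[1] = 2×0 + -2×-4 = 8; y[2] = 2×-3 + -2×0 + -3×-4 = 6; y[3] = -2×-3 + -3×0 = 6; y[4] = -3×-3 = 9

[-8, 8, 6, 6, 9]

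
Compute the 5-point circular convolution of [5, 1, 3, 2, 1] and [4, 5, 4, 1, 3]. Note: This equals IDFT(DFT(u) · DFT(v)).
Either evaluate y[k] = Σ_j u[j]·v[(k-j) mod 5] directly, or use IDFT(DFT(u) · DFT(v)). y[0] = 5×4 + 1×3 + 3×1 + 2×4 + 1×5 = 39; y[1] = 5×5 + 1×4 + 3×3 + 2×1 + 1×4 = 44; y[2] = 5×4 + 1×5 + 3×4 + 2×3 + 1×1 = 44; y[3] = 5×1 + 1×4 + 3×5 + 2×4 + 1×3 = 35; y[4] = 5×3 + 1×1 + 3×4 + 2×5 + 1×4 = 42. Result: [39, 44, 44, 35, 42]

[39, 44, 44, 35, 42]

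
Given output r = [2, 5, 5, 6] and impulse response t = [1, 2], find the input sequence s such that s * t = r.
Deconvolve r=[2, 5, 5, 6] by t=[1, 2]. Since t[0]=1, solve forward: s[0] = r[0] / 1 = 2; s[1] = (r[1] - 2×2) / 1 = 1; s[2] = (r[2] - 1×2) / 1 = 3. So s = [2, 1, 3]. Check by forward convolution: r[0] = 2×1 = 2; r[1] = 2×2 + 1×1 = 5; r[2] = 1×2 + 3×1 = 5; r[3] = 3×2 = 6

[2, 1, 3]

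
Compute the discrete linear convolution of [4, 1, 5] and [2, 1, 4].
y[0] = 4×2 = 8; y[1] = 4×1 + 1×2 = 6; y[2] = 4×4 + 1×1 + 5×2 = 27; y[3] = 1×4 + 5×1 = 9; y[4] = 5×4 = 20

[8, 6, 27, 9, 20]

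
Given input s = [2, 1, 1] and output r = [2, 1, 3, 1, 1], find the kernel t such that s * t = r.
Output length 5 = len(s) + len(t) - 1 ⇒ len(t) = 3. Solve t forward using t[k] = (r[k] - Σ_{i≥1} s[i]·t[k-i]) / s[0]: t[0] = r[0] / s[0] = 2 / 2 = 1; t[1] = (r[1] - 1×1) / s[0] = (1 - 1×1) / 2 = 0; t[2] = (r[2] - 1×0 - 1×1) / s[0] = (3 - 1×0 - 1×1) / 2 = 1. So t = [1, 0, 1]. Forward-check [2, 1, 1] * [1, 0, 1]: r[0] = 2×1 = 2; r[1] = 2×0 + 1×1 = 1; r[2] = 2×1 + 1×0 + 1×1 = 3; r[3] = 1×1 + 1×0 = 1; r[4] = 1×1 = 1 → [2, 1, 3, 1, 1] ✓

[1, 0, 1]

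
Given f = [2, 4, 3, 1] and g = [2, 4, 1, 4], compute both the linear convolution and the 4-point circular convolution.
Linear: y_lin[0] = 2×2 = 4; y_lin[1] = 2×4 + 4×2 = 16; y_lin[2] = 2×1 + 4×4 + 3×2 = 24; y_lin[3] = 2×4 + 4×1 + 3×4 + 1×2 = 26; y_lin[4] = 4×4 + 3×1 + 1×4 = 23; y_lin[5] = 3×4 + 1×1 = 13; y_lin[6] = 1×4 = 4 → [4, 16, 24, 26, 23, 13, 4]. Circular (length 4): y[0] = 2×2 + 4×4 + 3×1 + 1×4 = 27; y[1] = 2×4 + 4×2 + 3×4 + 1×1 = 29; y[2] = 2×1 + 4×4 + 3×2 + 1×4 = 28; y[3] = 2×4 + 4×1 + 3×4 + 1×2 = 26 → [27, 29, 28, 26]

Linear: [4, 16, 24, 26, 23, 13, 4], Circular: [27, 29, 28, 26]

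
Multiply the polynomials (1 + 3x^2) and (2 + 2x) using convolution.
Ascending coefficients: a = [1, 0, 3], b = [2, 2]. c[0] = 1×2 = 2; c[1] = 1×2 + 0×2 = 2; c[2] = 0×2 + 3×2 = 6; c[3] = 3×2 = 6. Result coefficients: [2, 2, 6, 6] → 2 + 2x + 6x^2 + 6x^3

2 + 2x + 6x^2 + 6x^3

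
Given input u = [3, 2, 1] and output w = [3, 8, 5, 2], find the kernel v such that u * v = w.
Output length 4 = len(u) + len(v) - 1 ⇒ len(v) = 2. Solve v forward using v[k] = (w[k] - Σ_{i≥1} u[i]·v[k-i]) / u[0]: v[0] = w[0] / u[0] = 3 / 3 = 1; v[1] = (w[1] - 2×1) / u[0] = (8 - 2×1) / 3 = 2. So v = [1, 2]. Forward-check [3, 2, 1] * [1, 2]: w[0] = 3×1 = 3; w[1] = 3×2 + 2×1 = 8; w[2] = 2×2 + 1×1 = 5; w[3] = 1×2 = 2 → [3, 8, 5, 2] ✓

[1, 2]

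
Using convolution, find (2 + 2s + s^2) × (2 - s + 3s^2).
Ascending coefficients: a = [2, 2, 1], b = [2, -1, 3]. c[0] = 2×2 = 4; c[1] = 2×-1 + 2×2 = 2; c[2] = 2×3 + 2×-1 + 1×2 = 6; c[3] = 2×3 + 1×-1 = 5; c[4] = 1×3 = 3. Result coefficients: [4, 2, 6, 5, 3] → 4 + 2s + 6s^2 + 5s^3 + 3s^4

4 + 2s + 6s^2 + 5s^3 + 3s^4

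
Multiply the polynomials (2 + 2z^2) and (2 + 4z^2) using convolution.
Ascending coefficients: a = [2, 0, 2], b = [2, 0, 4]. c[0] = 2×2 = 4; c[1] = 2×0 + 0×2 = 0; c[2] = 2×4 + 0×0 + 2×2 = 12; c[3] = 0×4 + 2×0 = 0; c[4] = 2×4 = 8. Result coefficients: [4, 0, 12, 0, 8] → 4 + 12z^2 + 8z^4

4 + 12z^2 + 8z^4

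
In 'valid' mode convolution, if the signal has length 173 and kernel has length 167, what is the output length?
'Valid' mode counts only positions where the kernel fully overlaps the signal: m - n + 1 = 173 - 167 + 1 = 7

7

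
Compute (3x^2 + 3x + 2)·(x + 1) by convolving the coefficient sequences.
Ascending coefficients: a = [2, 3, 3], b = [1, 1]. c[0] = 2×1 = 2; c[1] = 2×1 + 3×1 = 5; c[2] = 3×1 + 3×1 = 6; c[3] = 3×1 = 3. Result coefficients: [2, 5, 6, 3] → 3x^3 + 6x^2 + 5x + 2

3x^3 + 6x^2 + 5x + 2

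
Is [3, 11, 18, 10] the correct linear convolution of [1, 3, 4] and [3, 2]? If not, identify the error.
Recompute linear convolution of [1, 3, 4] and [3, 2]: y[0] = 1×3 = 3; y[1] = 1×2 + 3×3 = 11; y[2] = 3×2 + 4×3 = 18; y[3] = 4×2 = 8 → [3, 11, 18, 8]. Compare to given [3, 11, 18, 10]: they differ at index 3: given 10, correct 8, so answer: No

No. Error at index 3: given 10, correct 8.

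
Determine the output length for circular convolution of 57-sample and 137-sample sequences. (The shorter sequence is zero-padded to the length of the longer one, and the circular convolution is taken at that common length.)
Circular convolution (zero-padding the shorter input) has length max(m, n) = max(57, 137) = 137

137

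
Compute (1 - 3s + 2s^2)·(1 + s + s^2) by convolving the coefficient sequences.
Ascending coefficients: a = [1, -3, 2], b = [1, 1, 1]. c[0] = 1×1 = 1; c[1] = 1×1 + -3×1 = -2; c[2] = 1×1 + -3×1 + 2×1 = 0; c[3] = -3×1 + 2×1 = -1; c[4] = 2×1 = 2. Result coefficients: [1, -2, 0, -1, 2] → 1 - 2s - s^3 + 2s^4

1 - 2s - s^3 + 2s^4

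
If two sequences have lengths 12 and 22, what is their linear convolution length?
Linear/full convolution length: m + n - 1 = 12 + 22 - 1 = 33

33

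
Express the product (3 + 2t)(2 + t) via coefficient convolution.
Ascending coefficients: a = [3, 2], b = [2, 1]. c[0] = 3×2 = 6; c[1] = 3×1 + 2×2 = 7; c[2] = 2×1 = 2. Result coefficients: [6, 7, 2] → 6 + 7t + 2t^2

6 + 7t + 2t^2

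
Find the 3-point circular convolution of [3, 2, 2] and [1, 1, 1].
Use y[k] = Σ_j s[j]·t[(k-j) mod 3]. y[0] = 3×1 + 2×1 + 2×1 = 7; y[1] = 3×1 + 2×1 + 2×1 = 7; y[2] = 3×1 + 2×1 + 2×1 = 7. Result: [7, 7, 7]

[7, 7, 7]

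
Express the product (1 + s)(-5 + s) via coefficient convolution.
Ascending coefficients: a = [1, 1], b = [-5, 1]. c[0] = 1×-5 = -5; c[1] = 1×1 + 1×-5 = -4; c[2] = 1×1 = 1. Result coefficients: [-5, -4, 1] → -5 - 4s + s^2

-5 - 4s + s^2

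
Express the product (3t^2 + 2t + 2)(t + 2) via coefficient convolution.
Ascending coefficients: a = [2, 2, 3], b = [2, 1]. c[0] = 2×2 = 4; c[1] = 2×1 + 2×2 = 6; c[2] = 2×1 + 3×2 = 8; c[3] = 3×1 = 3. Result coefficients: [4, 6, 8, 3] → 3t^3 + 8t^2 + 6t + 4

3t^3 + 8t^2 + 6t + 4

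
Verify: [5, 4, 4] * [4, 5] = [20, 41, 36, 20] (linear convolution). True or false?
Recompute linear convolution of [5, 4, 4] and [4, 5]: y[0] = 5×4 = 20; y[1] = 5×5 + 4×4 = 41; y[2] = 4×5 + 4×4 = 36; y[3] = 4×5 = 20 → [20, 41, 36, 20]. Given [20, 41, 36, 20] matches, so answer: Yes

Yes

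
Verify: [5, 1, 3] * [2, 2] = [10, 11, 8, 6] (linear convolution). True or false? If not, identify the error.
Recompute linear convolution of [5, 1, 3] and [2, 2]: y[0] = 5×2 = 10; y[1] = 5×2 + 1×2 = 12; y[2] = 1×2 + 3×2 = 8; y[3] = 3×2 = 6 → [10, 12, 8, 6]. Compare to given [10, 11, 8, 6]: they differ at index 1: given 11, correct 12, so answer: No

No. Error at index 1: given 11, correct 12.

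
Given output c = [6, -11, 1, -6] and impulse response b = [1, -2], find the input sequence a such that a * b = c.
Deconvolve c=[6, -11, 1, -6] by b=[1, -2]. Since b[0]=1, solve forward: a[0] = c[0] / 1 = 6; a[1] = (c[1] - 6×-2) / 1 = 1; a[2] = (c[2] - 1×-2) / 1 = 3. So a = [6, 1, 3]. Check by forward convolution: c[0] = 6×1 = 6; c[1] = 6×-2 + 1×1 = -11; c[2] = 1×-2 + 3×1 = 1; c[3] = 3×-2 = -6

[6, 1, 3]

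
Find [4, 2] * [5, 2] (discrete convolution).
y[0] = 4×5 = 20; y[1] = 4×2 + 2×5 = 18; y[2] = 2×2 = 4

[20, 18, 4]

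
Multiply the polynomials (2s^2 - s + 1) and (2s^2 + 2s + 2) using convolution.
Ascending coefficients: a = [1, -1, 2], b = [2, 2, 2]. c[0] = 1×2 = 2; c[1] = 1×2 + -1×2 = 0; c[2] = 1×2 + -1×2 + 2×2 = 4; c[3] = -1×2 + 2×2 = 2; c[4] = 2×2 = 4. Result coefficients: [2, 0, 4, 2, 4] → 4s^4 + 2s^3 + 4s^2 + 2

4s^4 + 2s^3 + 4s^2 + 2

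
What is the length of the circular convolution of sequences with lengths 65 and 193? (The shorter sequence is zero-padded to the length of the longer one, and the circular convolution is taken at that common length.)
Circular convolution (zero-padding the shorter input) has length max(m, n) = max(65, 193) = 193

193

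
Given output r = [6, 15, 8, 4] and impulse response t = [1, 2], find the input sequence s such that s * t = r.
Deconvolve r=[6, 15, 8, 4] by t=[1, 2]. Since t[0]=1, solve forward: s[0] = r[0] / 1 = 6; s[1] = (r[1] - 6×2) / 1 = 3; s[2] = (r[2] - 3×2) / 1 = 2. So s = [6, 3, 2]. Check by forward convolution: r[0] = 6×1 = 6; r[1] = 6×2 + 3×1 = 15; r[2] = 3×2 + 2×1 = 8; r[3] = 2×2 = 4

[6, 3, 2]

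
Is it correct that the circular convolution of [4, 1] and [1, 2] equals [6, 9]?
Recompute circular convolution of [4, 1] and [1, 2]: y[0] = 4×1 + 1×2 = 6; y[1] = 4×2 + 1×1 = 9 → [6, 9]. Given [6, 9] matches, so answer: Yes

Yes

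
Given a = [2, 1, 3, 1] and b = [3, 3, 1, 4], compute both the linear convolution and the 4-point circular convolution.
Linear: y_lin[0] = 2×3 = 6; y_lin[1] = 2×3 + 1×3 = 9; y_lin[2] = 2×1 + 1×3 + 3×3 = 14; y_lin[3] = 2×4 + 1×1 + 3×3 + 1×3 = 21; y_lin[4] = 1×4 + 3×1 + 1×3 = 10; y_lin[5] = 3×4 + 1×1 = 13; y_lin[6] = 1×4 = 4 → [6, 9, 14, 21, 10, 13, 4]. Circular (length 4): y[0] = 2×3 + 1×4 + 3×1 + 1×3 = 16; y[1] = 2×3 + 1×3 + 3×4 + 1×1 = 22; y[2] = 2×1 + 1×3 + 3×3 + 1×4 = 18; y[3] = 2×4 + 1×1 + 3×3 + 1×3 = 21 → [16, 22, 18, 21]

Linear: [6, 9, 14, 21, 10, 13, 4], Circular: [16, 22, 18, 21]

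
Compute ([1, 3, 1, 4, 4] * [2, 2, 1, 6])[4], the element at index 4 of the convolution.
Use y[k] = Σ_i a[i]·b[k-i] at k=4. y[4] = 3×6 + 1×1 + 4×2 + 4×2 = 35

35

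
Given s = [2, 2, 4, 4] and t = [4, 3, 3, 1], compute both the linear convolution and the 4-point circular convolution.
Linear: y_lin[0] = 2×4 = 8; y_lin[1] = 2×3 + 2×4 = 14; y_lin[2] = 2×3 + 2×3 + 4×4 = 28; y_lin[3] = 2×1 + 2×3 + 4×3 + 4×4 = 36; y_lin[4] = 2×1 + 4×3 + 4×3 = 26; y_lin[5] = 4×1 + 4×3 = 16; y_lin[6] = 4×1 = 4 → [8, 14, 28, 36, 26, 16, 4]. Circular (length 4): y[0] = 2×4 + 2×1 + 4×3 + 4×3 = 34; y[1] = 2×3 + 2×4 + 4×1 + 4×3 = 30; y[2] = 2×3 + 2×3 + 4×4 + 4×1 = 32; y[3] = 2×1 + 2×3 + 4×3 + 4×4 = 36 → [34, 30, 32, 36]

Linear: [8, 14, 28, 36, 26, 16, 4], Circular: [34, 30, 32, 36]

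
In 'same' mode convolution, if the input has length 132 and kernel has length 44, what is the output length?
'Same' mode returns an output with the same length as the input: 132

132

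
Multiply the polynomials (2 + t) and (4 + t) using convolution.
Ascending coefficients: a = [2, 1], b = [4, 1]. c[0] = 2×4 = 8; c[1] = 2×1 + 1×4 = 6; c[2] = 1×1 = 1. Result coefficients: [8, 6, 1] → 8 + 6t + t^2

8 + 6t + t^2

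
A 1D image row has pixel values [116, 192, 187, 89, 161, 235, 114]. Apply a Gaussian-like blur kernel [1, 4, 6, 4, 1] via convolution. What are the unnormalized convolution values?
Convolve image row [116, 192, 187, 89, 161, 235, 114] with kernel [1, 4, 6, 4, 1]: y[0] = 116×1 = 116; y[1] = 116×4 + 192×1 = 656; y[2] = 116×6 + 192×4 + 187×1 = 1651; y[3] = 116×4 + 192×6 + 187×4 + 89×1 = 2453; y[4] = 116×1 + 192×4 + 187×6 + 89×4 + 161×1 = 2523; y[5] = 192×1 + 187×4 + 89×6 + 161×4 + 235×1 = 2353; y[6] = 187×1 + 89×4 + 161×6 + 235×4 + 114×1 = 2563; y[7] = 89×1 + 161×4 + 235×6 + 114×4 = 2599; y[8] = 161×1 + 235×4 + 114×6 = 1785; y[9] = 235×1 + 114×4 = 691; y[10] = 114×1 = 114 → [116, 656, 1651, 2453, 2523, 2353, 2563, 2599, 1785, 691, 114]. Normalization factor = sum(kernel) = 16.

[116, 656, 1651, 2453, 2523, 2353, 2563, 2599, 1785, 691, 114]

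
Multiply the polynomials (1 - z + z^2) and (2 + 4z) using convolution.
Ascending coefficients: a = [1, -1, 1], b = [2, 4]. c[0] = 1×2 = 2; c[1] = 1×4 + -1×2 = 2; c[2] = -1×4 + 1×2 = -2; c[3] = 1×4 = 4. Result coefficients: [2, 2, -2, 4] → 2 + 2z - 2z^2 + 4z^3

2 + 2z - 2z^2 + 4z^3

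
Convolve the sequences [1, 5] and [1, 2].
y[0] = 1×1 = 1; y[1] = 1×2 + 5×1 = 7; y[2] = 5×2 = 10

[1, 7, 10]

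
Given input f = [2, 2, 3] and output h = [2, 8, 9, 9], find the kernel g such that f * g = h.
Output length 4 = len(f) + len(g) - 1 ⇒ len(g) = 2. Solve g forward using g[k] = (h[k] - Σ_{i≥1} f[i]·g[k-i]) / f[0]: g[0] = h[0] / f[0] = 2 / 2 = 1; g[1] = (h[1] - 2×1) / f[0] = (8 - 2×1) / 2 = 3. So g = [1, 3]. Forward-check [2, 2, 3] * [1, 3]: h[0] = 2×1 = 2; h[1] = 2×3 + 2×1 = 8; h[2] = 2×3 + 3×1 = 9; h[3] = 3×3 = 9 → [2, 8, 9, 9] ✓

[1, 3]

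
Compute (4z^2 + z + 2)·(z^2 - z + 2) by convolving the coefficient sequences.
Ascending coefficients: a = [2, 1, 4], b = [2, -1, 1]. c[0] = 2×2 = 4; c[1] = 2×-1 + 1×2 = 0; c[2] = 2×1 + 1×-1 + 4×2 = 9; c[3] = 1×1 + 4×-1 = -3; c[4] = 4×1 = 4. Result coefficients: [4, 0, 9, -3, 4] → 4z^4 - 3z^3 + 9z^2 + 4

4z^4 - 3z^3 + 9z^2 + 4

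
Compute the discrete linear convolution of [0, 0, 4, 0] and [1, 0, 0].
y[0] = 0×1 = 0; y[1] = 0×0 + 0×1 = 0; y[2] = 0×0 + 0×0 + 4×1 = 4; y[3] = 0×0 + 4×0 + 0×1 = 0; y[4] = 4×0 + 0×0 = 0; y[5] = 0×0 = 0

[0, 0, 4, 0, 0, 0]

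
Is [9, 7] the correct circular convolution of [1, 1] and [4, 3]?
Recompute circular convolution of [1, 1] and [4, 3]: y[0] = 1×4 + 1×3 = 7; y[1] = 1×3 + 1×4 = 7 → [7, 7]. Compare to given [9, 7]: they differ at index 0: given 9, correct 7, so answer: No

No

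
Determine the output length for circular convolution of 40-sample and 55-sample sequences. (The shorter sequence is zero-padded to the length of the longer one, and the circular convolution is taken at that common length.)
Circular convolution (zero-padding the shorter input) has length max(m, n) = max(40, 55) = 55

55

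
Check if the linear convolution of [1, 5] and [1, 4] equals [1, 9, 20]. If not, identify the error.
Recompute linear convolution of [1, 5] and [1, 4]: y[0] = 1×1 = 1; y[1] = 1×4 + 5×1 = 9; y[2] = 5×4 = 20 → [1, 9, 20]. Given [1, 9, 20] matches, so answer: Yes

Yes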